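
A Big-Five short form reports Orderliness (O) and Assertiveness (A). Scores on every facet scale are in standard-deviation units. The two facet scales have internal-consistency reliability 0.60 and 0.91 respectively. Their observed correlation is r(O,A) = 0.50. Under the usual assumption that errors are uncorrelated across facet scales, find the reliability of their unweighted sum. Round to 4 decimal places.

0.8367

Var(O+A) = 2 + 2·[0.50] = 2 + 1 = 3.
Under uncorrelated errors the observed covariances equal the true-score covariances, so only the own-variance terms attenuate.
True-score variance = [0.60 + 0.91] + 1 = 1.51 + 1 = 2.51.
Reliability = 2.51 / 3 = 0.8367.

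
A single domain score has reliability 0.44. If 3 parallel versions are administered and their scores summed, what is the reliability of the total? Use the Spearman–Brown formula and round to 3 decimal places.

0.702

ρ_k = kρ / (1 + (k−1)ρ) = 3·0.44 / (1 + 2·0.44) = 1.320 / 1.880 = 0.702.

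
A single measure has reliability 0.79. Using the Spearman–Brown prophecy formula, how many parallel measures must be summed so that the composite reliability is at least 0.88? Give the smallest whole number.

2

k ≥ ρ*(1−ρ₁)/(ρ₁(1−ρ*)) = 0.88·0.21 / (0.79·0.12) = 1.949.
Smallest integer k = 2.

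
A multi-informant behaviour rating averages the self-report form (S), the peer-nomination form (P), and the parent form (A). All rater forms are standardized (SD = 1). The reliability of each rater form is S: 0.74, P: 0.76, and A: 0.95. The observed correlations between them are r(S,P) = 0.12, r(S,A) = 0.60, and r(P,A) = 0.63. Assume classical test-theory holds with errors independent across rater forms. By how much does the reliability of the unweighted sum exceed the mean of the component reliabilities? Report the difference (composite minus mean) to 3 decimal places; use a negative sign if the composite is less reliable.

Var(sum) = 3 + 2.7 = 5.7; true-score variance = 2.45 + 2.7 = 5.15; composite reliability = 0.9035.
Mean component reliability = 0.8167.
Difference = 0.9035 − 0.8167 = 0.087.

0.087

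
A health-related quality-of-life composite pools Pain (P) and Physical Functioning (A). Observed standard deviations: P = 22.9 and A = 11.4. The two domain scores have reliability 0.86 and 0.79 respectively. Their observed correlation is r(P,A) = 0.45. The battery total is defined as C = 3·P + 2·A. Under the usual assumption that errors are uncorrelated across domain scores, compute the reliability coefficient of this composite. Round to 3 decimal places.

Var(C) = 3²·22.9² + 2²·11.4² + 2·[6·22.9·11.4·0.45] = 5239.53 + 1409.72 = 6649.25.
Under uncorrelated errors the observed covariances equal the true-score covariances, so only the own-variance terms attenuate.
True-score variance = [3²·22.9²·0.86 + 2²·11.4²·0.79] + 1409.72 = 4469.61 + 1409.72 = 5879.33.
Reliability = 5879.33 / 6649.25 = 0.884.

0.884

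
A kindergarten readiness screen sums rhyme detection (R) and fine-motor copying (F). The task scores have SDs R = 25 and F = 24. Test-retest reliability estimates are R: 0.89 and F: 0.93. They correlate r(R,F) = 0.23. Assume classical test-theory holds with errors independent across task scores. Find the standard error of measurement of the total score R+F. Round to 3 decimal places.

10.444

Var(total) = 1201 + 276 = 1477.
True-score variance = 1091.93 + 276 = 1367.93, so reliability = 0.9262.
Error variance = 1477 − 1367.93 = 109.07; SEM = √109.07 = 10.444.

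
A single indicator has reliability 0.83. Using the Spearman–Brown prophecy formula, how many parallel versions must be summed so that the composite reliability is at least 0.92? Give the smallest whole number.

k ≥ ρ*(1−ρ₁)/(ρ₁(1−ρ*)) = 0.92·0.17 / (0.83·0.08) = 2.355.
Smallest integer k = 3.

3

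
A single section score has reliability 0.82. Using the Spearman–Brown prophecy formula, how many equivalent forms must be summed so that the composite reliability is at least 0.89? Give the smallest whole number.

2

k ≥ ρ*(1−ρ₁)/(ρ₁(1−ρ*)) = 0.89·0.18 / (0.82·0.11) = 1.776.
Smallest integer k = 2.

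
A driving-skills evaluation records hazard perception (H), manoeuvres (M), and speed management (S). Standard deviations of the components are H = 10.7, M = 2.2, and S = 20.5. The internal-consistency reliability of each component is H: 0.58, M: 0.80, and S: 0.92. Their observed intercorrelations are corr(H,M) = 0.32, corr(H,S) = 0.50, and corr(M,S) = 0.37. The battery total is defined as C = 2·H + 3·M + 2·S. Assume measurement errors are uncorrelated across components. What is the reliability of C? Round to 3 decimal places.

Var(C) = 2²·10.7² + 3²·2.2² + 2²·20.5² + 2·[6·10.7·2.2·0.32 + 4·10.7·20.5·0.50 + 6·2.2·20.5·0.37] = 2182.52 + 1168.04 = 3350.56.
With uncorrelated errors the cross-covariances are all true-score covariance, so they carry over unchanged; only the diagonal terms shrink to ρᵢσᵢ².
True-score variance = [2²·10.7²·0.58 + 3²·2.2²·0.80 + 2²·20.5²·0.92] + 1168.04 = 1846.98 + 1168.04 = 3015.02.
Reliability = 3015.02 / 3350.56 = 0.900.

0.900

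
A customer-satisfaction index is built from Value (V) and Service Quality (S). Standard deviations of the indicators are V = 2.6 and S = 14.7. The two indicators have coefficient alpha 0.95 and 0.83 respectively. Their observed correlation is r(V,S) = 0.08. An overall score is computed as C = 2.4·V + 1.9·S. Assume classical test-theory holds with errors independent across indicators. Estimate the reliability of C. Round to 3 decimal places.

0.841

Var(C) = 2.4²·2.6² + 1.9²·14.7² + 2·[4.56·2.6·14.7·0.08] = 819.022 + 27.8853 = 846.908.
With uncorrelated errors the cross-covariances are all true-score covariance, so they carry over unchanged; only the diagonal terms shrink to ρᵢσᵢ².
True-score variance = [2.4²·2.6²·0.95 + 1.9²·14.7²·0.83] + 27.8853 = 684.461 + 27.8853 = 712.346.
Reliability = 712.346 / 846.908 = 0.841.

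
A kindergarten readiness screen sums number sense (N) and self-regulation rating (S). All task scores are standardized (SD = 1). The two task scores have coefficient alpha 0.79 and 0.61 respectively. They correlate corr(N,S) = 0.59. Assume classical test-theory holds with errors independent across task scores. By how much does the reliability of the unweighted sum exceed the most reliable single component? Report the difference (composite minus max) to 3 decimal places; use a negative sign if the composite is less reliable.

0.021

Var(sum) = 2 + 1.18 = 3.18; true-score variance = 1.4 + 1.18 = 2.58; composite reliability = 0.8113.
Max component reliability = 0.7900.
Difference = 0.8113 − 0.7900 = 0.021.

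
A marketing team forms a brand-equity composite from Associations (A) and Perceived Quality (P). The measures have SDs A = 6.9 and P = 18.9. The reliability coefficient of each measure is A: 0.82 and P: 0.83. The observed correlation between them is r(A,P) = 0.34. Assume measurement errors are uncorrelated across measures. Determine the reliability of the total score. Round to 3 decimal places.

Var(A+P) = 6.9² + 18.9² + 2·[6.9·18.9·0.34] = 404.82 + 88.6788 = 493.499.
Under uncorrelated errors the observed covariances equal the true-score covariances, so only the own-variance terms attenuate.
True-score variance = [6.9²·0.82 + 18.9²·0.83] + 88.6788 = 335.524 + 88.6788 = 424.203.
Reliability = 424.203 / 493.499 = 0.860.

0.860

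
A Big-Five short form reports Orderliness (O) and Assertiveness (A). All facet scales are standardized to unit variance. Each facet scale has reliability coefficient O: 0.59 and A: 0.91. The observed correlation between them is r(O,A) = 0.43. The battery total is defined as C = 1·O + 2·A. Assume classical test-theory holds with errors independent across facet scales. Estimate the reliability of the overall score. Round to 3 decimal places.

Var(C) = 1 + 2² + 2·[2·0.43] = 5 + 1.72 = 6.72.
Because errors are independent across components, Cov(Tᵢ,Tⱼ) = Cov(Xᵢ,Xⱼ); the off-diagonal part of the true-score variance is the same as above.
True-score variance = [0.59 + 2²·0.91] + 1.72 = 4.23 + 1.72 = 5.95.
Reliability = 5.95 / 6.72 = 0.885.

0.885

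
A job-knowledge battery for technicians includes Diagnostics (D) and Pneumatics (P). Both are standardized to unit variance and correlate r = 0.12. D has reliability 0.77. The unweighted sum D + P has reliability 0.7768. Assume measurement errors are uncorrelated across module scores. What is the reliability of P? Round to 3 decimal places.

Var(D+P) = 2 + 2·0.12 = 2.240.
True-score variance = ρ_D + ρ_P + 2·0.12, so 0.7768 = (0.77 + ρ_P + 0.24) / 2.240.
ρ_P = 0.7768·2.240 − 0.77 − 0.24 = 0.730.

0.730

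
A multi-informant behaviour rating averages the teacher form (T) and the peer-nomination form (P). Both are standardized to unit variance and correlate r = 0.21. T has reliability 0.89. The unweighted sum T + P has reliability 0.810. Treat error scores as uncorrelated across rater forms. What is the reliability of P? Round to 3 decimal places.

0.650

Var(T+P) = 2 + 2·0.21 = 2.420.
True-score variance = ρ_T + ρ_P + 2·0.21, so 0.810 = (0.89 + ρ_P + 0.42) / 2.420.
ρ_P = 0.810·2.420 − 0.89 − 0.42 = 0.650.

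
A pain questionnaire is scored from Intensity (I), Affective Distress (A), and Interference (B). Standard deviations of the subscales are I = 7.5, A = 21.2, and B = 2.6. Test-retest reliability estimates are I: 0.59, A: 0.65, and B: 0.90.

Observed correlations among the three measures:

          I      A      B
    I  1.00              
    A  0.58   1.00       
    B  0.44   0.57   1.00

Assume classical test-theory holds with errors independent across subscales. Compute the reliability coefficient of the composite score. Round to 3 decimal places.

Var(I+A+B) = 7.5² + 21.2² + 2.6² + 2·[7.5·21.2·0.58 + 7.5·2.6·0.44 + 21.2·2.6·0.57] = 512.45 + 264.437 = 776.887.
Under uncorrelated errors the observed covariances equal the true-score covariances, so only the own-variance terms attenuate.
True-score variance = [7.5²·0.59 + 21.2²·0.65 + 2.6²·0.90] + 264.437 = 331.408 + 264.437 = 595.844.
Reliability = 595.844 / 776.887 = 0.767.

0.767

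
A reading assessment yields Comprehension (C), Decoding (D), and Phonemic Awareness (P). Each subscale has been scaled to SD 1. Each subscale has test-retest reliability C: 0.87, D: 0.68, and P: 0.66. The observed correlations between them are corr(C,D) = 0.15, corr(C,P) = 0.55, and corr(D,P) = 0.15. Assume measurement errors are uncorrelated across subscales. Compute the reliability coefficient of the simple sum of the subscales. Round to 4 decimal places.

Var(C+D+P) = 3 + 2·[0.15 + 0.55 + 0.15] = 3 + 1.7 = 4.7.
Because errors are independent across components, Cov(Tᵢ,Tⱼ) = Cov(Xᵢ,Xⱼ); the off-diagonal part of the true-score variance is the same as above.
True-score variance = [0.87 + 0.68 + 0.66] + 1.7 = 2.21 + 1.7 = 3.91.
Reliability = 3.91 / 4.7 = 0.8319.

0.8319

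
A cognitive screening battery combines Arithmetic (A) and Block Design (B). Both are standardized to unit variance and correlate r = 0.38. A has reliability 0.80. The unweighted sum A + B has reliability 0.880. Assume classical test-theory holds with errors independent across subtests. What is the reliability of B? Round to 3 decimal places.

0.869

Var(A+B) = 2 + 2·0.38 = 2.760.
True-score variance = ρ_A + ρ_B + 2·0.38, so 0.880 = (0.80 + ρ_B + 0.76) / 2.760.
ρ_B = 0.880·2.760 − 0.80 − 0.76 = 0.869.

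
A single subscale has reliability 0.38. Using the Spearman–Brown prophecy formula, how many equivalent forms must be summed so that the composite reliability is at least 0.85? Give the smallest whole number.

10

k ≥ ρ*(1−ρ₁)/(ρ₁(1−ρ*)) = 0.85·0.62 / (0.38·0.15) = 9.246.
Smallest integer k = 10.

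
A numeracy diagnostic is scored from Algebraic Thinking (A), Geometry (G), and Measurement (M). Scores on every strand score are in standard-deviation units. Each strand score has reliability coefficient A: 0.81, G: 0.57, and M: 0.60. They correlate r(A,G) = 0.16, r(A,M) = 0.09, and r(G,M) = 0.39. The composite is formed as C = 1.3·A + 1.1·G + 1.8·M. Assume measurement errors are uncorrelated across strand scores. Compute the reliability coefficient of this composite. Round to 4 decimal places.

Var(C) = 1.3² + 1.1² + 1.8² + 2·[1.43·0.16 + 2.34·0.09 + 1.98·0.39] = 6.14 + 2.4232 = 8.5632.
Because errors are independent across components, Cov(Tᵢ,Tⱼ) = Cov(Xᵢ,Xⱼ); the off-diagonal part of the true-score variance is the same as above.
True-score variance = [1.3²·0.81 + 1.1²·0.57 + 1.8²·0.60] + 2.4232 = 4.0026 + 2.4232 = 6.4258.
Reliability = 6.4258 / 8.5632 = 0.7504.

0.7504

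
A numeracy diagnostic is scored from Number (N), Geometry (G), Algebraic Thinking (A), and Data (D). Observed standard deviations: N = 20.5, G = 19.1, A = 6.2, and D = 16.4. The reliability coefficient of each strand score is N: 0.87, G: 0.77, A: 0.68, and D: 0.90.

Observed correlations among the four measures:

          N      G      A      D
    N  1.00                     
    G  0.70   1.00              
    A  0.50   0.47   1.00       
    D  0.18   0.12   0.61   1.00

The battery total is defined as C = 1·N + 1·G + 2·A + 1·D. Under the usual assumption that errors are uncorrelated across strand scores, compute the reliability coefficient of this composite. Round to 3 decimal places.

Var(C) = 20.5² + 19.1² + 2²·6.2² + 16.4² + 2·[20.5·19.1·0.70 + 2·20.5·6.2·0.50 + 20.5·16.4·0.18 + 2·19.1·6.2·0.47 + 19.1·16.4·0.12 + 2·6.2·16.4·0.61] = 1207.78 + 1469.31 = 2677.09.
Under uncorrelated errors the observed covariances equal the true-score covariances, so only the own-variance terms attenuate.
True-score variance = [20.5²·0.87 + 19.1²·0.77 + 2²·6.2²·0.68 + 16.4²·0.90] + 1469.31 = 993.142 + 1469.31 = 2462.45.
Reliability = 2462.45 / 2677.09 = 0.920.

0.920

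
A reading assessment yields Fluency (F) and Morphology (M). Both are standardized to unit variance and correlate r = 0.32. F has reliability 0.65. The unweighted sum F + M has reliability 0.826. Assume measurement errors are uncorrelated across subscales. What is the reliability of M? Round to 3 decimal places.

Var(F+M) = 2 + 2·0.32 = 2.640.
True-score variance = ρ_F + ρ_M + 2·0.32, so 0.826 = (0.65 + ρ_M + 0.64) / 2.640.
ρ_M = 0.826·2.640 − 0.65 − 0.64 = 0.891.

0.891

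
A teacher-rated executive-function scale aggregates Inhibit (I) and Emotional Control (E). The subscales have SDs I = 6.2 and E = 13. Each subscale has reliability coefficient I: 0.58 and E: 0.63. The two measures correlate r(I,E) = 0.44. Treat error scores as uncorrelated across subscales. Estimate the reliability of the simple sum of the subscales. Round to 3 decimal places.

Var(I+E) = 6.2² + 13² + 2·[6.2·13·0.44] = 207.44 + 70.928 = 278.368.
With uncorrelated errors the cross-covariances are all true-score covariance, so they carry over unchanged; only the diagonal terms shrink to ρᵢσᵢ².
True-score variance = [6.2²·0.58 + 13²·0.63] + 70.928 = 128.765 + 70.928 = 199.693.
Reliability = 199.693 / 278.368 = 0.717.

0.717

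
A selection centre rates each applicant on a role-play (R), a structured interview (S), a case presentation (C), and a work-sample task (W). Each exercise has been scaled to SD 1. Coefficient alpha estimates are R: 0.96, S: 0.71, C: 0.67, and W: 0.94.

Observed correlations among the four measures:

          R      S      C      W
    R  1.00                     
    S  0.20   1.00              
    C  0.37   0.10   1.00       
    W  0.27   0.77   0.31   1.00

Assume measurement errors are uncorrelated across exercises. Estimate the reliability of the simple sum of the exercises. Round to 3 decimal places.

0.910

Var(R+S+C+W) = 4 + 2·[0.20 + 0.37 + 0.27 + 0.10 + 0.77 + 0.31] = 4 + 4.04 = 8.04.
Under uncorrelated errors the observed covariances equal the true-score covariances, so only the own-variance terms attenuate.
True-score variance = [0.96 + 0.71 + 0.67 + 0.94] + 4.04 = 3.28 + 4.04 = 7.32.
Reliability = 7.32 / 8.04 = 0.910.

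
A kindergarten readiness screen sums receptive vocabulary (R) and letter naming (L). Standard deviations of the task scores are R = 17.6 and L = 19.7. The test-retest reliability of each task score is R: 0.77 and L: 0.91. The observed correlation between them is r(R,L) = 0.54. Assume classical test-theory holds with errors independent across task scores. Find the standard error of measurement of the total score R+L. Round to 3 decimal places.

Var(total) = 697.85 + 374.458 = 1072.31.
True-score variance = 591.677 + 374.458 = 966.135, so reliability = 0.9010.
Error variance = 1072.31 − 966.135 = 106.173; SEM = √106.173 = 10.304.

10.304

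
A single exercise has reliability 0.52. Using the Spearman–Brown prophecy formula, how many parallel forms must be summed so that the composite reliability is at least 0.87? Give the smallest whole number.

7

k ≥ ρ*(1−ρ₁)/(ρ₁(1−ρ*)) = 0.87·0.48 / (0.52·0.13) = 6.178.
Smallest integer k = 7.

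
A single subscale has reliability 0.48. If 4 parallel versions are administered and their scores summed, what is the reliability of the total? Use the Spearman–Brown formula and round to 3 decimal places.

0.787

ρ_k = kρ / (1 + (k−1)ρ) = 4·0.48 / (1 + 3·0.48) = 1.920 / 2.440 = 0.787.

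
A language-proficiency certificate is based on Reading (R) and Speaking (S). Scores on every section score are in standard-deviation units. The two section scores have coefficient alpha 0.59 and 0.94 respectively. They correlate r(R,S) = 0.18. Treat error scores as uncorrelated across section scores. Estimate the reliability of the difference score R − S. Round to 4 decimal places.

0.7134

Var(R−S) = 1 + 1 − 2·0.18 = 2 − 0.36 = 1.64.
Because errors are independent across components, Cov(Tᵢ,Tⱼ) = Cov(Xᵢ,Xⱼ); the off-diagonal part of the true-score variance is the same as above.
True-score variance = [0.59 + 0.94] − 0.36 = 1.53 − 0.36 = 1.17.
Reliability = 1.17 / 1.64 = 0.7134.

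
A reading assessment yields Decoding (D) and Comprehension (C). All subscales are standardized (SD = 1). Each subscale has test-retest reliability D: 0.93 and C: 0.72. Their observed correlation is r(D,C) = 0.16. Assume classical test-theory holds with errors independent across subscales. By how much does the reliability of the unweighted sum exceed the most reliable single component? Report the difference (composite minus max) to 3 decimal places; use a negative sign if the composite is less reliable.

-0.081

Var(sum) = 2 + 0.32 = 2.32; true-score variance = 1.65 + 0.32 = 1.97; composite reliability = 0.8491.
Max component reliability = 0.9300.
Difference = 0.8491 − 0.9300 = -0.081.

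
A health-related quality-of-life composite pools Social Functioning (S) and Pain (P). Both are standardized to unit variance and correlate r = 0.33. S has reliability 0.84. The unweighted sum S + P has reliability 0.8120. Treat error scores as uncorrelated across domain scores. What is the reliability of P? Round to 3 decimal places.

Var(S+P) = 2 + 2·0.33 = 2.660.
True-score variance = ρ_S + ρ_P + 2·0.33, so 0.8120 = (0.84 + ρ_P + 0.66) / 2.660.
ρ_P = 0.8120·2.660 − 0.84 − 0.66 = 0.660.

0.660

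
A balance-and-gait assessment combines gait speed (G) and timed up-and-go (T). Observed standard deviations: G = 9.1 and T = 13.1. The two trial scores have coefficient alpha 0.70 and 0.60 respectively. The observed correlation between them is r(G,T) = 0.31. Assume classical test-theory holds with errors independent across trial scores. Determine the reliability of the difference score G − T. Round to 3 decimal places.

Var(G−T) = 9.1² + 13.1² − 2·9.1·13.1·0.31 = 254.42 − 73.9102 = 180.51.
Because errors are independent across components, Cov(Tᵢ,Tⱼ) = Cov(Xᵢ,Xⱼ); the off-diagonal part of the true-score variance is the same as above.
True-score variance = [9.1²·0.70 + 13.1²·0.60] − 73.9102 = 160.933 − 73.9102 = 87.0228.
Reliability = 87.0228 / 180.51 = 0.482.

0.482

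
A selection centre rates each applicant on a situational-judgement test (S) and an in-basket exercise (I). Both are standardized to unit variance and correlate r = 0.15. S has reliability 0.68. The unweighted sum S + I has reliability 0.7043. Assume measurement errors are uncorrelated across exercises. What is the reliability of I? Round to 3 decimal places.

Var(S+I) = 2 + 2·0.15 = 2.300.
True-score variance = ρ_S + ρ_I + 2·0.15, so 0.7043 = (0.68 + ρ_I + 0.30) / 2.300.
ρ_I = 0.7043·2.300 − 0.68 − 0.30 = 0.640.

0.640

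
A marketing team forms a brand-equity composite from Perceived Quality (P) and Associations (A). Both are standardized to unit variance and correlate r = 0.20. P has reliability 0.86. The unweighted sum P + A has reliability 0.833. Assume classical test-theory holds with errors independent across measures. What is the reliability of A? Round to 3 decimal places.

0.739

Var(P+A) = 2 + 2·0.20 = 2.400.
True-score variance = ρ_P + ρ_A + 2·0.20, so 0.833 = (0.86 + ρ_A + 0.40) / 2.400.
ρ_A = 0.833·2.400 − 0.86 − 0.40 = 0.739.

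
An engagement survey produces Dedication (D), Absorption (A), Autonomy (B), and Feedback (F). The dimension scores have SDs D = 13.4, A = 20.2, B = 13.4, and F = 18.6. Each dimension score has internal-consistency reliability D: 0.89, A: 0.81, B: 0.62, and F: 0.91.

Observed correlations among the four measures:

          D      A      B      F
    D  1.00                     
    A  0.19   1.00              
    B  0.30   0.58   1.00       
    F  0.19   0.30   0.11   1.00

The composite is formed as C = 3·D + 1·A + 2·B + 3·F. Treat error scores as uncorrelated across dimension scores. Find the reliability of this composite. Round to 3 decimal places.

0.913

Var(C) = 3²·13.4² + 20.2² + 2²·13.4² + 3²·18.6² + 2·[3·13.4·20.2·0.19 + 6·13.4·13.4·0.30 + 9·13.4·18.6·0.19 + 2·20.2·13.4·0.58 + 3·20.2·18.6·0.30 + 6·13.4·18.6·0.11] = 5855.96 + 3440.66 = 9296.62.
With uncorrelated errors the cross-covariances are all true-score covariance, so they carry over unchanged; only the diagonal terms shrink to ρᵢσᵢ².
True-score variance = [3²·13.4²·0.89 + 20.2²·0.81 + 2²·13.4²·0.62 + 3²·18.6²·0.91] + 3440.66 = 5047.51 + 3440.66 = 8488.17.
Reliability = 8488.17 / 9296.62 = 0.913.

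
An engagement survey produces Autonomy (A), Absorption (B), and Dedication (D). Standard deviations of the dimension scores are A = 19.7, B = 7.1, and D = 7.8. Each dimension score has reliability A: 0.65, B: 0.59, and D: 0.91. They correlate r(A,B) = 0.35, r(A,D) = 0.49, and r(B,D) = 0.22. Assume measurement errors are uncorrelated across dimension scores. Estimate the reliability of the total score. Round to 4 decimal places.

Var(A+B+D) = 19.7² + 7.1² + 7.8² + 2·[19.7·7.1·0.35 + 19.7·7.8·0.49 + 7.1·7.8·0.22] = 499.34 + 272.863 = 772.203.
Under uncorrelated errors the observed covariances equal the true-score covariances, so only the own-variance terms attenuate.
True-score variance = [19.7²·0.65 + 7.1²·0.59 + 7.8²·0.91] + 272.863 = 337.365 + 272.863 = 610.228.
Reliability = 610.228 / 772.203 = 0.7902.

0.7902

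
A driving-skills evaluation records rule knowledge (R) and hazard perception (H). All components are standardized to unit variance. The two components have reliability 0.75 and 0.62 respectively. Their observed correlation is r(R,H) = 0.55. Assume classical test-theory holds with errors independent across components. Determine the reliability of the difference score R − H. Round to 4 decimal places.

0.3000

Var(R−H) = 1 + 1 − 2·0.55 = 2 − 1.1 = 0.9.
Under uncorrelated errors the observed covariances equal the true-score covariances, so only the own-variance terms attenuate.
True-score variance = [0.75 + 0.62] − 1.1 = 1.37 − 1.1 = 0.27.
Reliability = 0.27 / 0.9 = 0.3000.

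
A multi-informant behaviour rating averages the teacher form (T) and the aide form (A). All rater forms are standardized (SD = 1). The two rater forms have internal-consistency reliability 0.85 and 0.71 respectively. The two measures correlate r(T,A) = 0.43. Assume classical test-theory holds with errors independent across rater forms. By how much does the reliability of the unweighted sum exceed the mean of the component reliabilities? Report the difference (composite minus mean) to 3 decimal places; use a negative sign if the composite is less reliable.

0.066

Var(sum) = 2 + 0.86 = 2.86; true-score variance = 1.56 + 0.86 = 2.42; composite reliability = 0.8462.
Mean component reliability = 0.7800.
Difference = 0.8462 − 0.7800 = 0.066.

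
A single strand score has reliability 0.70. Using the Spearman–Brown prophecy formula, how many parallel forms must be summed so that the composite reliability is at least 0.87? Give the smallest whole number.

3

k ≥ ρ*(1−ρ₁)/(ρ₁(1−ρ*)) = 0.87·0.30 / (0.70·0.13) = 2.868.
Smallest integer k = 3.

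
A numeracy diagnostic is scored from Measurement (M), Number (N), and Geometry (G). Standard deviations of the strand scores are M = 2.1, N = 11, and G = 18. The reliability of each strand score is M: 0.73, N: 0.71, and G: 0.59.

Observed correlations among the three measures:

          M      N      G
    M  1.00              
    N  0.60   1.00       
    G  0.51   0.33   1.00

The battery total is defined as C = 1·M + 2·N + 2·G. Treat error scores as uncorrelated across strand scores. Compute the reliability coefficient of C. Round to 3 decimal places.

0.724

Var(C) = 2.1² + 2²·11² + 2²·18² + 2·[2·2.1·11·0.60 + 2·2.1·18·0.51 + 4·11·18·0.33] = 1784.41 + 655.272 = 2439.68.
Under uncorrelated errors the observed covariances equal the true-score covariances, so only the own-variance terms attenuate.
True-score variance = [2.1²·0.73 + 2²·11²·0.71 + 2²·18²·0.59] + 655.272 = 1111.5 + 655.272 = 1766.77.
Reliability = 1766.77 / 2439.68 = 0.724.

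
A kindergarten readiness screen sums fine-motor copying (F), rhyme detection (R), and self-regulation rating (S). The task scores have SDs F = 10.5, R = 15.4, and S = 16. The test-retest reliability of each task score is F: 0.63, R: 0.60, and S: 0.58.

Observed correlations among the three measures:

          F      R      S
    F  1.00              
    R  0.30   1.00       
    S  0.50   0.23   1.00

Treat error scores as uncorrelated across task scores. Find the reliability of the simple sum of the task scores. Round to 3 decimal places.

0.752

Var(F+R+S) = 10.5² + 15.4² + 16² + 2·[10.5·15.4·0.30 + 10.5·16·0.50 + 15.4·16·0.23] = 603.41 + 378.364 = 981.774.
Because errors are independent across components, Cov(Tᵢ,Tⱼ) = Cov(Xᵢ,Xⱼ); the off-diagonal part of the true-score variance is the same as above.
True-score variance = [10.5²·0.63 + 15.4²·0.60 + 16²·0.58] + 378.364 = 360.233 + 378.364 = 738.597.
Reliability = 738.597 / 981.774 = 0.752.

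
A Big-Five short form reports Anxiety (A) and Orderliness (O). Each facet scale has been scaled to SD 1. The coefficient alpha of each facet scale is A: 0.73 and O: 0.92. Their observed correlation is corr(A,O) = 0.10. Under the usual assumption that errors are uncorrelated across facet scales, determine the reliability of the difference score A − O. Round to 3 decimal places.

Var(A−O) = 1 + 1 − 2·0.10 = 2 − 0.2 = 1.8.
Under uncorrelated errors the observed covariances equal the true-score covariances, so only the own-variance terms attenuate.
True-score variance = [0.73 + 0.92] − 0.2 = 1.65 − 0.2 = 1.45.
Reliability = 1.45 / 1.8 = 0.806.

0.806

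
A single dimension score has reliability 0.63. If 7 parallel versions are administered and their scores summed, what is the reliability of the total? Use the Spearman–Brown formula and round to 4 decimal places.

ρ_k = kρ / (1 + (k−1)ρ) = 7·0.63 / (1 + 6·0.63) = 4.410 / 4.780 = 0.9226.

0.9226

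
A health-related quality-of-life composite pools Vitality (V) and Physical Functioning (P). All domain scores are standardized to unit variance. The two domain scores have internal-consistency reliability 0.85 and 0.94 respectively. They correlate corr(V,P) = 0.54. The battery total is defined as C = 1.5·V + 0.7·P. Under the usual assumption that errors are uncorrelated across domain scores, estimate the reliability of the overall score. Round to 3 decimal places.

Var(C) = 1.5² + 0.7² + 2·[1.05·0.54] = 2.74 + 1.134 = 3.874.
Under uncorrelated errors the observed covariances equal the true-score covariances, so only the own-variance terms attenuate.
True-score variance = [1.5²·0.85 + 0.7²·0.94] + 1.134 = 2.3731 + 1.134 = 3.5071.
Reliability = 3.5071 / 3.874 = 0.905.

0.905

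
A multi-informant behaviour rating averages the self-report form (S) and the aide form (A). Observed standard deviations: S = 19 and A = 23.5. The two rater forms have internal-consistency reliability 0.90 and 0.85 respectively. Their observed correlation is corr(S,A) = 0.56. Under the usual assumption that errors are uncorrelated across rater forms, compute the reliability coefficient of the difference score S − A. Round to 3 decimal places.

0.712

Var(S−A) = 19² + 23.5² − 2·19·23.5·0.56 = 913.25 − 500.08 = 413.17.
Because errors are independent across components, Cov(Tᵢ,Tⱼ) = Cov(Xᵢ,Xⱼ); the off-diagonal part of the true-score variance is the same as above.
True-score variance = [19²·0.90 + 23.5²·0.85] − 500.08 = 794.312 − 500.08 = 294.232.
Reliability = 294.232 / 413.17 = 0.712.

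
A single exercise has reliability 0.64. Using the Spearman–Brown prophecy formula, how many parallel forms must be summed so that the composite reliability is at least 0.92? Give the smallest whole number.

k ≥ ρ*(1−ρ₁)/(ρ₁(1−ρ*)) = 0.92·0.36 / (0.64·0.08) = 6.469.
Smallest integer k = 7.

7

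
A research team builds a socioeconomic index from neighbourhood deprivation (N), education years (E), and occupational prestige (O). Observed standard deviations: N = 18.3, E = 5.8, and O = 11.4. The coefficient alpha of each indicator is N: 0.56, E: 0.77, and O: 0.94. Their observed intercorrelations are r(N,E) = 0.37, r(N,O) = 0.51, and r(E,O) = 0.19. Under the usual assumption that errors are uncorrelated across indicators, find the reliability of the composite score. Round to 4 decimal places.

0.8001

Var(N+E+O) = 18.3² + 5.8² + 11.4² + 2·[18.3·5.8·0.37 + 18.3·11.4·0.51 + 5.8·11.4·0.19] = 498.49 + 316.462 = 814.952.
Because errors are independent across components, Cov(Tᵢ,Tⱼ) = Cov(Xᵢ,Xⱼ); the off-diagonal part of the true-score variance is the same as above.
True-score variance = [18.3²·0.56 + 5.8²·0.77 + 11.4²·0.94] + 316.462 = 335.604 + 316.462 = 652.065.
Reliability = 652.065 / 814.952 = 0.8001.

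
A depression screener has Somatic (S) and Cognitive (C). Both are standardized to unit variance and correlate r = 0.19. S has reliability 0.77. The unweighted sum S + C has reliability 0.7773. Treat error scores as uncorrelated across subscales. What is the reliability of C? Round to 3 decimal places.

0.700

Var(S+C) = 2 + 2·0.19 = 2.380.
True-score variance = ρ_S + ρ_C + 2·0.19, so 0.7773 = (0.77 + ρ_C + 0.38) / 2.380.
ρ_C = 0.7773·2.380 − 0.77 − 0.38 = 0.700.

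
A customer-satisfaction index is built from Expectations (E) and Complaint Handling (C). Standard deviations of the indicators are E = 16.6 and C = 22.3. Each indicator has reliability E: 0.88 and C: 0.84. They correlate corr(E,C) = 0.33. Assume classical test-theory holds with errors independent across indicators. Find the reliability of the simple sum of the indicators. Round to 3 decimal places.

Var(E+C) = 16.6² + 22.3² + 2·[16.6·22.3·0.33] = 772.85 + 244.319 = 1017.17.
Because errors are independent across components, Cov(Tᵢ,Tⱼ) = Cov(Xᵢ,Xⱼ); the off-diagonal part of the true-score variance is the same as above.
True-score variance = [16.6²·0.88 + 22.3²·0.84] + 244.319 = 660.216 + 244.319 = 904.535.
Reliability = 904.535 / 1017.17 = 0.889.

0.889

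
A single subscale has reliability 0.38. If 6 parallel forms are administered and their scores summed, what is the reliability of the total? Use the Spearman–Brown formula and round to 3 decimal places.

0.786

ρ_k = kρ / (1 + (k−1)ρ) = 6·0.38 / (1 + 5·0.38) = 2.280 / 2.900 = 0.786.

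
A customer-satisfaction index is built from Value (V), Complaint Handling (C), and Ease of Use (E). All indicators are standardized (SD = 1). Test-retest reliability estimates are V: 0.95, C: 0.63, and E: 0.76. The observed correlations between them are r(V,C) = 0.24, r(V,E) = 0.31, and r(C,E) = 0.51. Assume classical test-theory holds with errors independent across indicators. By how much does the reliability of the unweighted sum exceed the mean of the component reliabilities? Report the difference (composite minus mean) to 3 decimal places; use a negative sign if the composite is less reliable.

Var(sum) = 3 + 2.12 = 5.12; true-score variance = 2.34 + 2.12 = 4.46; composite reliability = 0.8711.
Mean component reliability = 0.7800.
Difference = 0.8711 − 0.7800 = 0.091.

0.091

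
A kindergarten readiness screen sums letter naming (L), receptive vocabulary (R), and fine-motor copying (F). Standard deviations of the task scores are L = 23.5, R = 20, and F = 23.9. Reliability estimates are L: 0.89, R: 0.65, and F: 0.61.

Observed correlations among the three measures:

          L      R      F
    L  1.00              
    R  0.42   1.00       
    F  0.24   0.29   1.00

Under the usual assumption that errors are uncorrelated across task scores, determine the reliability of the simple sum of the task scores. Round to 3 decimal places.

0.828

Var(L+R+F) = 23.5² + 20² + 23.9² + 2·[23.5·20·0.42 + 23.5·23.9·0.24 + 20·23.9·0.29] = 1523.46 + 941.632 = 2465.09.
With uncorrelated errors the cross-covariances are all true-score covariance, so they carry over unchanged; only the diagonal terms shrink to ρᵢσᵢ².
True-score variance = [23.5²·0.89 + 20²·0.65 + 23.9²·0.61] + 941.632 = 1099.94 + 941.632 = 2041.57.
Reliability = 2041.57 / 2465.09 = 0.828.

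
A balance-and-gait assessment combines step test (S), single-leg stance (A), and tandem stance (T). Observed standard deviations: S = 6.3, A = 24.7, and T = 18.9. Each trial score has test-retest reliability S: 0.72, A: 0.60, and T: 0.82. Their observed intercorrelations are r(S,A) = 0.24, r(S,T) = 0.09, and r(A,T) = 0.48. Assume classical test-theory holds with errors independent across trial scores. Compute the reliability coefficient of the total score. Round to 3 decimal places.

0.794

Var(S+A+T) = 6.3² + 24.7² + 18.9² + 2·[6.3·24.7·0.24 + 6.3·18.9·0.09 + 24.7·18.9·0.48] = 1006.99 + 544.282 = 1551.27.
Under uncorrelated errors the observed covariances equal the true-score covariances, so only the own-variance terms attenuate.
True-score variance = [6.3²·0.72 + 24.7²·0.60 + 18.9²·0.82] + 544.282 = 687.543 + 544.282 = 1231.83.
Reliability = 1231.83 / 1551.27 = 0.794.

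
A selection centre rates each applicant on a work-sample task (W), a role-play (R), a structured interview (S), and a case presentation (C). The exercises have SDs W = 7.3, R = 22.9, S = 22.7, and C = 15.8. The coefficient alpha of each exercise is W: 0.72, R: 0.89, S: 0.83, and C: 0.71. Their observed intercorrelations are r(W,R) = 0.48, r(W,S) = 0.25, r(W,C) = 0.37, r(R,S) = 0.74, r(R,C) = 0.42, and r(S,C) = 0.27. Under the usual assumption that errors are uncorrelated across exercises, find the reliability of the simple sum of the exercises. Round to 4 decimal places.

Var(W+R+S+C) = 7.3² + 22.9² + 22.7² + 15.8² + 2·[7.3·22.9·0.48 + 7.3·22.7·0.25 + 7.3·15.8·0.37 + 22.9·22.7·0.74 + 22.9·15.8·0.42 + 22.7·15.8·0.27] = 1342.63 + 1595.64 = 2938.27.
Under uncorrelated errors the observed covariances equal the true-score covariances, so only the own-variance terms attenuate.
True-score variance = [7.3²·0.72 + 22.9²·0.89 + 22.7²·0.83 + 15.8²·0.71] + 1595.64 = 1110.03 + 1595.64 = 2705.67.
Reliability = 2705.67 / 2938.27 = 0.9208.

0.9208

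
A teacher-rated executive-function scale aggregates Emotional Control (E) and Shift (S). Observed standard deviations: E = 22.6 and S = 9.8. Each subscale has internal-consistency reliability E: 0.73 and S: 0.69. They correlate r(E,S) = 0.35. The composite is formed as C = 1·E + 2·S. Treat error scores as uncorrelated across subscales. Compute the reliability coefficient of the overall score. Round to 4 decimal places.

0.7867

Var(C) = 22.6² + 2²·9.8² + 2·[2·22.6·9.8·0.35] = 894.92 + 310.072 = 1204.99.
With uncorrelated errors the cross-covariances are all true-score covariance, so they carry over unchanged; only the diagonal terms shrink to ρᵢσᵢ².
True-score variance = [22.6²·0.73 + 2²·9.8²·0.69] + 310.072 = 637.925 + 310.072 = 947.997.
Reliability = 947.997 / 1204.99 = 0.7867.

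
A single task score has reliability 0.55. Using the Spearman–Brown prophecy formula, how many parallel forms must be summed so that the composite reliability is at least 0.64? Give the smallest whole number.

k ≥ ρ*(1−ρ₁)/(ρ₁(1−ρ*)) = 0.64·0.45 / (0.55·0.36) = 1.455.
Smallest integer k = 2.

2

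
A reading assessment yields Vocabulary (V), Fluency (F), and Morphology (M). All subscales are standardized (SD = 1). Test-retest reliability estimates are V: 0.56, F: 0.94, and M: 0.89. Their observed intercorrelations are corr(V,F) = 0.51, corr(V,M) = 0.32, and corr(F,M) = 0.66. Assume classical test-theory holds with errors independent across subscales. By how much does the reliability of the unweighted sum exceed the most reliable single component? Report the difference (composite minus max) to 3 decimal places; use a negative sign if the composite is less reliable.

Var(sum) = 3 + 2.98 = 5.98; true-score variance = 2.39 + 2.98 = 5.37; composite reliability = 0.8980.
Max component reliability = 0.9400.
Difference = 0.8980 − 0.9400 = -0.042.

-0.042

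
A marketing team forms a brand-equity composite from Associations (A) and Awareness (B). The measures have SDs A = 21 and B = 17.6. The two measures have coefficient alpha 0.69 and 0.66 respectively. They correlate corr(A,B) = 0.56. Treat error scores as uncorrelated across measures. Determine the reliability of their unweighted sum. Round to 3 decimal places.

0.792

Var(A+B) = 21² + 17.6² + 2·[21·17.6·0.56] = 750.76 + 413.952 = 1164.71.
Because errors are independent across components, Cov(Tᵢ,Tⱼ) = Cov(Xᵢ,Xⱼ); the off-diagonal part of the true-score variance is the same as above.
True-score variance = [21²·0.69 + 17.6²·0.66] + 413.952 = 508.732 + 413.952 = 922.684.
Reliability = 922.684 / 1164.71 = 0.792.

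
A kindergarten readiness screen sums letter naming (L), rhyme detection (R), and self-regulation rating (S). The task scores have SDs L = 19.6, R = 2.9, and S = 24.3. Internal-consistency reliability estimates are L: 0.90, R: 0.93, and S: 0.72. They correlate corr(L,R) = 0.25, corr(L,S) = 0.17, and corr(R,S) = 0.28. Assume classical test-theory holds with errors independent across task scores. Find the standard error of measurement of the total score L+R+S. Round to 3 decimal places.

Var(total) = 983.06 + 229.818 = 1212.88.
True-score variance = 778.718 + 229.818 = 1008.54, so reliability = 0.8315.
Error variance = 1212.88 − 1008.54 = 204.342; SEM = √204.342 = 14.295.

14.295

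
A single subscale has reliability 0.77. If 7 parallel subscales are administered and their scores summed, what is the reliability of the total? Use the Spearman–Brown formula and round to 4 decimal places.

ρ_k = kρ / (1 + (k−1)ρ) = 7·0.77 / (1 + 6·0.77) = 5.390 / 5.620 = 0.9591.

0.9591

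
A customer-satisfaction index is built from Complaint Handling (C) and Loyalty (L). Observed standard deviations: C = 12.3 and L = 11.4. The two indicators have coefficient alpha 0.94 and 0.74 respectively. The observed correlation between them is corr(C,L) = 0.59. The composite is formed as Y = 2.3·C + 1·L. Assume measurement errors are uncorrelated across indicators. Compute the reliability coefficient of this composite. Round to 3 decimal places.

Var(Y) = 2.3²·12.3² + 11.4² + 2·[2.3·12.3·11.4·0.59] = 930.284 + 380.557 = 1310.84.
Because errors are independent across components, Cov(Tᵢ,Tⱼ) = Cov(Xᵢ,Xⱼ); the off-diagonal part of the true-score variance is the same as above.
True-score variance = [2.3²·12.3²·0.94 + 11.4²·0.74] + 380.557 = 848.475 + 380.557 = 1229.03.
Reliability = 1229.03 / 1310.84 = 0.938.

0.938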